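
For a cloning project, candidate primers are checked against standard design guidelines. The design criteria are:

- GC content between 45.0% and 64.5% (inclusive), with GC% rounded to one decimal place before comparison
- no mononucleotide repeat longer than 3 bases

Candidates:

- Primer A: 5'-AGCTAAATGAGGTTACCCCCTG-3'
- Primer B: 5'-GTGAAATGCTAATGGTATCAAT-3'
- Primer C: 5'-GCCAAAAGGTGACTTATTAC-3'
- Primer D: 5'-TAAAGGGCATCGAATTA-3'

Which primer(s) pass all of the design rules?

None of the candidates satisfy all criteria.

Primer A (22 nt, A=6 T=5 G=5 C=6): GC 11/22 = 50.0% ✓; longest run = 5, exceeds 3 ✗ — fails.
Primer B (22 nt, A=8 T=7 G=5 C=2): GC 7/22 = 31.8%, outside 45.0–64.5% ✗; longest run = 3 ✓ — fails.
Primer C (20 nt, A=7 T=5 G=4 C=4): GC 8/20 = 40.0%, outside 45.0–64.5% ✗; longest run = 4, exceeds 3 ✗ — fails.
Primer D (17 nt, A=7 T=4 G=4 C=2): GC 6/17 = 35.3%, outside 45.0–64.5% ✗; longest run = 3 ✓ — fails.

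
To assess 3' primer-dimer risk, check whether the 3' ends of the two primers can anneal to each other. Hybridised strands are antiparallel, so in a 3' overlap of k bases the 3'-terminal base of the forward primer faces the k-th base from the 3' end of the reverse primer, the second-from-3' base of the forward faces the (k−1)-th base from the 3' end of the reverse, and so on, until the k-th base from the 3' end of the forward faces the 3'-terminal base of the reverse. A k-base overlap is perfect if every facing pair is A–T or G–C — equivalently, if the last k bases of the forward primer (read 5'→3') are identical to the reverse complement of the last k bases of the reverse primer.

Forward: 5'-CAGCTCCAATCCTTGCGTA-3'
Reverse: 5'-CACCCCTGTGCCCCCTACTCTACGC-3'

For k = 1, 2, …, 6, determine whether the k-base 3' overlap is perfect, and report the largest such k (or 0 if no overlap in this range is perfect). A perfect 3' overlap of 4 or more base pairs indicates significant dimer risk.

Longest perfect overlap: 5 complementary base pairs; significant dimer risk (threshold 4).

Last 6 bases (5'→3') — forward …TGCGTA, reverse …CTACGC.
Reverse complement of the reverse primer's last 6 bases: GCGTAG; its first k bases are the reverse complement of the reverse primer's last k bases, so a perfect k-base overlap needs the forward primer's last k bases to equal them.
Comparing (forward last k vs required): k=1: A vs G ✗; k=2: TA vs GC ✗; k=3: GTA vs GCG ✗; k=4: CGTA vs GCGT ✗; k=5: GCGTA vs GCGTA ✓; k=6: TGCGTA vs GCGTAG ✗.
Only k = 5 is perfect, so the longest perfect 3' overlap is 5.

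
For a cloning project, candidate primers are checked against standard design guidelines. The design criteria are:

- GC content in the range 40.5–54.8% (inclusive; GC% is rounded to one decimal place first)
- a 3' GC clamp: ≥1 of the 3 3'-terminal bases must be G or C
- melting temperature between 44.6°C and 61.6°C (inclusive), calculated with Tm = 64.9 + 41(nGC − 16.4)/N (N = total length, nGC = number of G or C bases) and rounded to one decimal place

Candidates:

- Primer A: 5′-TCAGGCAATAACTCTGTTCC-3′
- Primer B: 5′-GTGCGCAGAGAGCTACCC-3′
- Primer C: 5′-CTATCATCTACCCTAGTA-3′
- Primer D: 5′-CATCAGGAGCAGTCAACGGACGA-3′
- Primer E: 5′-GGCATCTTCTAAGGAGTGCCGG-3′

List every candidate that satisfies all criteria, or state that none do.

Primer A only.

Primer A (20 nt, A=5 T=6 G=3 C=6): GC 9/20 = 45.0% ✓; 3' end TCC has 2 G/C ✓; Tm = 64.9 + 41·(9 − 16.4)/20 = 49.7°C ✓ — passes.
Primer B (18 nt, A=4 T=2 G=6 C=6): GC 12/18 = 66.7%, outside 40.5–54.8% ✗; 3' end CCC has 3 G/C ✓; Tm = 64.9 + 41·(12 − 16.4)/18 = 54.9°C ✓ — fails.
Primer C (18 nt, A=5 T=6 G=1 C=6): GC 7/18 = 38.9%, outside 40.5–54.8% ✗; 3' end GTA has 1 G/C ✓; Tm = 64.9 + 41·(7 − 16.4)/18 = 43.5°C, outside 44.6–61.6°C ✗ — fails.
Primer D (23 nt, A=8 T=2 G=7 C=6): GC 13/23 = 56.5%, outside 40.5–54.8% ✗; 3' end CGA has 2 G/C ✓; Tm = 64.9 + 41·(13 − 16.4)/23 = 58.8°C ✓ — fails.
Primer E (22 nt, A=4 T=5 G=8 C=5): GC 13/22 = 59.1%, outside 40.5–54.8% ✗; 3' end CGG has 3 G/C ✓; Tm = 64.9 + 41·(13 − 16.4)/22 = 58.6°C ✓ — fails.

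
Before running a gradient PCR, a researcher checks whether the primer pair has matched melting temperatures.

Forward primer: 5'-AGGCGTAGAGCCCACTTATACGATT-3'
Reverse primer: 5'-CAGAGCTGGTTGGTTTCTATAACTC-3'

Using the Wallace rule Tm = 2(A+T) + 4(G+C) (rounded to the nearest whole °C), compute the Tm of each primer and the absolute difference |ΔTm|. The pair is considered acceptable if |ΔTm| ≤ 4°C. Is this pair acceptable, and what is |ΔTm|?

Forward: A=7 T=6 G=6 C=6 → Tm = 2·13 + 4·12 = 74°C.
Reverse: A=5 T=9 G=6 C=5 → Tm = 2·14 + 4·11 = 72°C.
|ΔTm| = |74 − 72| = 2°C, ≤ 4°C.

|ΔTm| = 2°C; the pair is acceptable.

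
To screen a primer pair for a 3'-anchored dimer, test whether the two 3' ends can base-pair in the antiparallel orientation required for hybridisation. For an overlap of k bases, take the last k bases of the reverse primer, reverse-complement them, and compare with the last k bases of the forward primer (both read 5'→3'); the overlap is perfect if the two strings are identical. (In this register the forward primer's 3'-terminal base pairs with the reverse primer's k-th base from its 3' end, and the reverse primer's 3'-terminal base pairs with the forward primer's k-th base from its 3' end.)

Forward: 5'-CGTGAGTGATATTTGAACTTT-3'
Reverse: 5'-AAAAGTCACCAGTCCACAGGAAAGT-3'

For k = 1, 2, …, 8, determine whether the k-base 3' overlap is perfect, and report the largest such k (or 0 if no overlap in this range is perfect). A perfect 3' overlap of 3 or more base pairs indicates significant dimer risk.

Longest perfect overlap: 5 complementary base pairs; significant dimer risk (threshold 3).

Last 8 bases (5'→3') — forward …TGAACTTT, reverse …AGGAAAGT.
Reverse complement of the reverse primer's last 8 bases: ACTTTCCT; its first k bases are the reverse complement of the reverse primer's last k bases, so a perfect k-base overlap needs the forward primer's last k bases to equal them.
Comparing (forward last k vs required): k=1: T vs A ✗; k=2: TT vs AC ✗; k=3: TTT vs ACT ✗; k=4: CTTT vs ACTT ✗; k=5: ACTTT vs ACTTT ✓; k=6: AACTTT vs ACTTTC ✗; k=7: GAACTTT vs ACTTTCC ✗; k=8: TGAACTTT vs ACTTTCCT ✗.
Only k = 5 is perfect, so the longest perfect 3' overlap is 5.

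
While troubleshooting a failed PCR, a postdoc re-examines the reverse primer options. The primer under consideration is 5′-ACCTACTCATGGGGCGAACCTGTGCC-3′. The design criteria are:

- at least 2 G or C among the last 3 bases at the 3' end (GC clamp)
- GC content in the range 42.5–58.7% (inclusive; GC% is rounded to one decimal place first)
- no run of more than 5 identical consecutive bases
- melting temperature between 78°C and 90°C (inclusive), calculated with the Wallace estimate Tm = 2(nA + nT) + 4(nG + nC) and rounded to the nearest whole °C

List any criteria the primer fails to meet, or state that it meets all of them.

Base counts: A=5, T=5, G=7, C=9 (length 26).
GC clamp: 3' end GCC has 3 G/C ✓
GC content: GC 16/26 = 61.5%, outside 42.5–58.7% ✗
homopolymer run: longest run = 4 ✓
Tm: Tm = 2·10 + 4·16 = 84°C ✓

Fails: GC content.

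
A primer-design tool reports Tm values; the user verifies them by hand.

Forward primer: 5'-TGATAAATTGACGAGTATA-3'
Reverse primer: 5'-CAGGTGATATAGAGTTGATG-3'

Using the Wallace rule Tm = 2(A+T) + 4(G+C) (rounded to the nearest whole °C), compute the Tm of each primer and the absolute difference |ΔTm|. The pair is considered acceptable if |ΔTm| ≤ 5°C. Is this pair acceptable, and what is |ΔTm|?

|ΔTm| = 8°C; the pair is not acceptable.

Forward: A=8 T=6 G=4 C=1 → Tm = 2·14 + 4·5 = 48°C.
Reverse: A=6 T=6 G=7 C=1 → Tm = 2·12 + 4·8 = 56°C.
|ΔTm| = |48 − 56| = 8°C, > 5°C.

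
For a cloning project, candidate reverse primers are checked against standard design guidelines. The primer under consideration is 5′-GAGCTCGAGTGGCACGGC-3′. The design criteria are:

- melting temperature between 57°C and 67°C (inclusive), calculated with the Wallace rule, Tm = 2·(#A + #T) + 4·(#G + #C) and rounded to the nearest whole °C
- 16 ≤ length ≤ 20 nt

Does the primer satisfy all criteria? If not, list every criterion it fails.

Base counts: A=3, T=2, G=8, C=5 (length 18).
Tm: Tm = 2·5 + 4·13 = 62°C ✓
length: length 18 ✓

Meets all criteria.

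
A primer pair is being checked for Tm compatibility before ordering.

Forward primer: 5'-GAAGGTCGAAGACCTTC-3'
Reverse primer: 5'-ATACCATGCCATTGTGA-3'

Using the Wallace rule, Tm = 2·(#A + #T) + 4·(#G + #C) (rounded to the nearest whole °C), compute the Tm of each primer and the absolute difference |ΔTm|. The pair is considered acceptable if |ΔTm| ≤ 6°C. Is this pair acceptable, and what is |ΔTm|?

|ΔTm| = 4°C; the pair is acceptable.

Forward: A=5 T=3 G=5 C=4 → Tm = 2·8 + 4·9 = 52°C.
Reverse: A=5 T=5 G=3 C=4 → Tm = 2·10 + 4·7 = 48°C.
|ΔTm| = |52 − 48| = 4°C, ≤ 6°C.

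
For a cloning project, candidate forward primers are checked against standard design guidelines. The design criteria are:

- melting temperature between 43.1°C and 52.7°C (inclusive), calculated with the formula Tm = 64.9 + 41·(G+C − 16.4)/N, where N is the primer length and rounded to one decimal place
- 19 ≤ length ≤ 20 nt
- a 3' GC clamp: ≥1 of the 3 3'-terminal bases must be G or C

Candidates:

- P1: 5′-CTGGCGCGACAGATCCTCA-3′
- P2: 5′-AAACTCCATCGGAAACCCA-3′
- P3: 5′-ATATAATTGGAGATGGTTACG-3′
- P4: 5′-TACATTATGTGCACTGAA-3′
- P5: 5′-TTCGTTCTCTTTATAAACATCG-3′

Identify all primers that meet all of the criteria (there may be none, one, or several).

P1 (19 nt, A=4 T=3 G=5 C=7): Tm = 64.9 + 41·(12 − 16.4)/19 = 55.4°C, outside 43.1–52.7°C ✗; length 19 ✓; 3' end TCA has 1 G/C ✓ — fails.
P2 (19 nt, A=8 T=2 G=2 C=7): Tm = 64.9 + 41·(9 − 16.4)/19 = 48.9°C ✓; length 19 ✓; 3' end CCA has 2 G/C ✓ — passes.
P3 (21 nt, A=7 T=7 G=6 C=1): Tm = 64.9 + 41·(7 − 16.4)/21 = 46.5°C ✓; length 21, outside 19–20 ✗; 3' end ACG has 2 G/C ✓ — fails.
P4 (18 nt, A=6 T=6 G=3 C=3): Tm = 64.9 + 41·(6 − 16.4)/18 = 41.2°C, outside 43.1–52.7°C ✗; length 18, outside 19–20 ✗; 3' end GAA has 1 G/C ✓ — fails.
P5 (22 nt, A=5 T=10 G=2 C=5): Tm = 64.9 + 41·(7 − 16.4)/22 = 47.4°C ✓; length 22, outside 19–20 ✗; 3' end TCG has 2 G/C ✓ — fails.

P2 only.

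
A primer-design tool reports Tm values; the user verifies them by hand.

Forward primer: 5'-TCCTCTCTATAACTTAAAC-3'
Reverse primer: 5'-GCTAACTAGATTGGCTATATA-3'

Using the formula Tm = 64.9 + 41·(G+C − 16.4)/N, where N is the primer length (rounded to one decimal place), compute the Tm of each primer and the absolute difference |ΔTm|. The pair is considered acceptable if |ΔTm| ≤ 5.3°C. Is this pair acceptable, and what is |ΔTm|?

|ΔTm| = 4.0°C; the pair is acceptable.

Forward: G+C = 6, N = 19 → Tm = 64.9 + 41·(6 − 16.4)/19 = 42.5°C.
Reverse: G+C = 7, N = 21 → Tm = 64.9 + 41·(7 − 16.4)/21 = 46.5°C.
|ΔTm| = |42.5 − 46.5| = 4.0°C, ≤ 5.3°C.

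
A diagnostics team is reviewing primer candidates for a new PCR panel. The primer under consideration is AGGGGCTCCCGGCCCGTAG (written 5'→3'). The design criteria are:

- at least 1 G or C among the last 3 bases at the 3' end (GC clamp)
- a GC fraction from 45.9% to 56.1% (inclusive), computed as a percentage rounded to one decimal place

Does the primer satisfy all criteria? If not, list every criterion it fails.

Base counts: A=2, T=2, G=8, C=7 (length 19).
GC clamp: 3' end TAG has 1 G/C ✓
GC content: GC 15/19 = 78.9%, outside 45.9–56.1% ✗

Fails: GC content.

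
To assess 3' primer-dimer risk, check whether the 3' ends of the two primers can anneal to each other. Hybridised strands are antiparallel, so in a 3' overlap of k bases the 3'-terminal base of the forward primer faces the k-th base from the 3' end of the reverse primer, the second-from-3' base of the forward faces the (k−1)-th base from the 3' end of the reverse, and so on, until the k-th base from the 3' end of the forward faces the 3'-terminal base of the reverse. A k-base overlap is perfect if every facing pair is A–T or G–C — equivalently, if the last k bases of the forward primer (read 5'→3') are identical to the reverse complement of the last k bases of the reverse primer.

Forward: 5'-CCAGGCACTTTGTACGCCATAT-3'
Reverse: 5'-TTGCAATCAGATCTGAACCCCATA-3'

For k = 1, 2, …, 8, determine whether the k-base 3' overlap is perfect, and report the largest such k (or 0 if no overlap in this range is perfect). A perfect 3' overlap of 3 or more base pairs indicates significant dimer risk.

Longest perfect overlap: 3 complementary base pairs; significant dimer risk (threshold 3).

Last 8 bases (5'→3') — forward …CGCCATAT, reverse …ACCCCATA.
Reverse complement of the reverse primer's last 8 bases: TATGGGGT; its first k bases are the reverse complement of the reverse primer's last k bases, so a perfect k-base overlap needs the forward primer's last k bases to equal them.
Comparing (forward last k vs required): k=1: T vs T ✓; k=2: AT vs TA ✗; k=3: TAT vs TAT ✓; k=4: ATAT vs TATG ✗; k=5: CATAT vs TATGG ✗; k=6: CCATAT vs TATGGG ✗; k=7: GCCATAT vs TATGGGG ✗; k=8: CGCCATAT vs TATGGGGT ✗.
Perfect overlaps at k = 1, 3; the largest is 3.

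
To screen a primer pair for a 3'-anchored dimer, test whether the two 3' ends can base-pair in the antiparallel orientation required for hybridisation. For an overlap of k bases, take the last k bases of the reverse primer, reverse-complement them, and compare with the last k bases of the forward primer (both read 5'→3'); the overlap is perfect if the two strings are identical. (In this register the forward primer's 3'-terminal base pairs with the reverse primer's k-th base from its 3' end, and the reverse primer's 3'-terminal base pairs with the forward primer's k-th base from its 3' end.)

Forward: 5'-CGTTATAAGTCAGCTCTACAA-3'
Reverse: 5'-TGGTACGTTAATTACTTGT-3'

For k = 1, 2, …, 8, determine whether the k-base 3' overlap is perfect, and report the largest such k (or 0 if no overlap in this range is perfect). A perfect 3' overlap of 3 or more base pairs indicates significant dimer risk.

Last 8 bases (5'→3') — forward …CTCTACAA, reverse …TTACTTGT.
Reverse complement of the reverse primer's last 8 bases: ACAAGTAA; its first k bases are the reverse complement of the reverse primer's last k bases, so a perfect k-base overlap needs the forward primer's last k bases to equal them.
Comparing (forward last k vs required): k=1: A vs A ✓; k=2: AA vs AC ✗; k=3: CAA vs ACA ✗; k=4: ACAA vs ACAA ✓; k=5: TACAA vs ACAAG ✗; k=6: CTACAA vs ACAAGT ✗; k=7: TCTACAA vs ACAAGTA ✗; k=8: CTCTACAA vs ACAAGTAA ✗.
Perfect overlaps at k = 1, 4; the largest is 4.

Longest perfect overlap: 4 complementary base pairs; significant dimer risk (threshold 3).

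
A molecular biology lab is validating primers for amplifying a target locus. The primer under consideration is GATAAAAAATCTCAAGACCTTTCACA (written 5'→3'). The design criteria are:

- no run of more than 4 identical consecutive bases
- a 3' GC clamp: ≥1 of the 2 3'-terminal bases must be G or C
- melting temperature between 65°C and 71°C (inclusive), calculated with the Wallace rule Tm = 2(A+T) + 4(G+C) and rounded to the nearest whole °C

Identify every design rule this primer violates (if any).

Fails: homopolymer run.

Base counts: A=12, T=6, G=2, C=6 (length 26).
homopolymer run: longest run = 6, exceeds 4 ✗
GC clamp: 3' end CA has 1 G/C ✓
Tm: Tm = 2·18 + 4·8 = 68°C ✓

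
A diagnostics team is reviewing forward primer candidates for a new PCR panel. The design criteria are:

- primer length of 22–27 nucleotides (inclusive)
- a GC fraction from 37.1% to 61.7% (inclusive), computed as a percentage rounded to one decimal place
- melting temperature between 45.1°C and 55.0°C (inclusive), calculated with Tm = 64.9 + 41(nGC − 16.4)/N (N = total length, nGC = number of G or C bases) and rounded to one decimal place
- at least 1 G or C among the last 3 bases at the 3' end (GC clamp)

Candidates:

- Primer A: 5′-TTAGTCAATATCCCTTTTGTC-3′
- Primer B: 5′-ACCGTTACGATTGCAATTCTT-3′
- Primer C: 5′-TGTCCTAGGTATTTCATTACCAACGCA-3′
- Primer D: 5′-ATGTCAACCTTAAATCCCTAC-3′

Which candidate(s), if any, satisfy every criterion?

None of the candidates satisfy all criteria.

Primer A (21 nt, A=4 T=10 G=2 C=5): length 21, outside 22–27 ✗; GC 7/21 = 33.3%, outside 37.1–61.7% ✗; Tm = 64.9 + 41·(7 − 16.4)/21 = 46.5°C ✓; 3' end GTC has 2 G/C ✓ — fails.
Primer B (21 nt, A=5 T=8 G=3 C=5): length 21, outside 22–27 ✗; GC 8/21 = 38.1% ✓; Tm = 64.9 + 41·(8 − 16.4)/21 = 48.5°C ✓; 3' end CTT has 1 G/C ✓ — fails.
Primer C (27 nt, A=7 T=9 G=4 C=7): length 27 ✓; GC 11/27 = 40.7% ✓; Tm = 64.9 + 41·(11 − 16.4)/27 = 56.7°C, outside 45.1–55.0°C ✗; 3' end GCA has 2 G/C ✓ — fails.
Primer D (21 nt, A=7 T=6 G=1 C=7): length 21, outside 22–27 ✗; GC 8/21 = 38.1% ✓; Tm = 64.9 + 41·(8 − 16.4)/21 = 48.5°C ✓; 3' end TAC has 1 G/C ✓ — fails.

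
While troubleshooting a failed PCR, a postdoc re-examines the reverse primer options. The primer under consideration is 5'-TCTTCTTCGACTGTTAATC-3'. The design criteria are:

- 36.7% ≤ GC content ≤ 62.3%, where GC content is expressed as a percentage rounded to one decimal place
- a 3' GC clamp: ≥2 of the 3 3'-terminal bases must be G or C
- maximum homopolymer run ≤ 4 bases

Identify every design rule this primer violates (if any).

Base counts: A=3, T=9, G=2, C=5 (length 19).
GC content: GC 7/19 = 36.8% ✓
GC clamp: 3' end ATC has 1 G/C, need ≥2 ✗
homopolymer run: longest run = 2 ✓

Fails: GC clamp.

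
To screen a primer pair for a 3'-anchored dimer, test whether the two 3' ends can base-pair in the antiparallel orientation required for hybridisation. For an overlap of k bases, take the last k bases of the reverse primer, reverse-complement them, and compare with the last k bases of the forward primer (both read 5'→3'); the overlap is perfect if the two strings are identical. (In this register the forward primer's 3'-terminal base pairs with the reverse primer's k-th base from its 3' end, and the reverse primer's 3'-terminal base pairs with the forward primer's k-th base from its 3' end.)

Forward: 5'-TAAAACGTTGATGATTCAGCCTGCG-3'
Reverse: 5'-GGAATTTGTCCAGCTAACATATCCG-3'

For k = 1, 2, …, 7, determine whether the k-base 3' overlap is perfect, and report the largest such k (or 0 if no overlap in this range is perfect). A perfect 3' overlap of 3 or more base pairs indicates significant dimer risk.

Last 7 bases (5'→3') — forward …GCCTGCG, reverse …ATATCCG.
Reverse complement of the reverse primer's last 7 bases: CGGATAT; its first k bases are the reverse complement of the reverse primer's last k bases, so a perfect k-base overlap needs the forward primer's last k bases to equal them.
Comparing (forward last k vs required): k=1: G vs C ✗; k=2: CG vs CG ✓; k=3: GCG vs CGG ✗; k=4: TGCG vs CGGA ✗; k=5: CTGCG vs CGGAT ✗; k=6: CCTGCG vs CGGATA ✗; k=7: GCCTGCG vs CGGATAT ✗.
Only k = 2 is perfect, so the longest perfect 3' overlap is 2.

Longest perfect overlap: 2 complementary base pairs; below the dimer-risk threshold (threshold 3).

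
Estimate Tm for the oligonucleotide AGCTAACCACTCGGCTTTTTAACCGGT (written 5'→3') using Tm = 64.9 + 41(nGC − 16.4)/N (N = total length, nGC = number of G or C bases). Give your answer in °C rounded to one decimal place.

59.7°C

Base counts: A=6, T=8, G=5, C=8; G+C = 13, N = 27.
Tm = 64.9 + 41·(13 − 16.4)/27 = 64.9 + -139.40/27 = 59.7°C.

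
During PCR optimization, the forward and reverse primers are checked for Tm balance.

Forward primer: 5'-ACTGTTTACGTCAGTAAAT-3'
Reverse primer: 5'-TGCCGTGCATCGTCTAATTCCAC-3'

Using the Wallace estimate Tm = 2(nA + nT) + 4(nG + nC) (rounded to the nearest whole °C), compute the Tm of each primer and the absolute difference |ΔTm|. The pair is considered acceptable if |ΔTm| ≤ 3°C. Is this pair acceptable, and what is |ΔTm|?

|ΔTm| = 20°C; the pair is not acceptable.

Forward: A=6 T=7 G=3 C=3 → Tm = 2·13 + 4·6 = 50°C.
Reverse: A=4 T=7 G=4 C=8 → Tm = 2·11 + 4·12 = 70°C.
|ΔTm| = |50 − 70| = 20°C, > 3°C.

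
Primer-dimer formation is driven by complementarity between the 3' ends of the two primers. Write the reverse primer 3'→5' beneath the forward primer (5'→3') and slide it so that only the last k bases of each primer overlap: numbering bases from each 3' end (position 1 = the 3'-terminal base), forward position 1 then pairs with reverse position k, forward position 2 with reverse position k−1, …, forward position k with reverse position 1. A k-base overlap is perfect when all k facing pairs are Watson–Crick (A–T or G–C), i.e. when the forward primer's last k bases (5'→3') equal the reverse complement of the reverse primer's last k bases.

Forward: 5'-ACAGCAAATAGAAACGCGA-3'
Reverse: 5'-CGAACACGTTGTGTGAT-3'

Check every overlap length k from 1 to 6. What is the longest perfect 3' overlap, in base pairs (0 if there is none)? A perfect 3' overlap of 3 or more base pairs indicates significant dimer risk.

Last 6 bases (5'→3') — forward …ACGCGA, reverse …TGTGAT.
Reverse complement of the reverse primer's last 6 bases: ATCACA; its first k bases are the reverse complement of the reverse primer's last k bases, so a perfect k-base overlap needs the forward primer's last k bases to equal them.
Comparing (forward last k vs required): k=1: A vs A ✓; k=2: GA vs AT ✗; k=3: CGA vs ATC ✗; k=4: GCGA vs ATCA ✗; k=5: CGCGA vs ATCAC ✗; k=6: ACGCGA vs ATCACA ✗.
Only k = 1 is perfect, so the longest perfect 3' overlap is 1.

Longest perfect overlap: 1 complementary base pair; below the dimer-risk threshold (threshold 3).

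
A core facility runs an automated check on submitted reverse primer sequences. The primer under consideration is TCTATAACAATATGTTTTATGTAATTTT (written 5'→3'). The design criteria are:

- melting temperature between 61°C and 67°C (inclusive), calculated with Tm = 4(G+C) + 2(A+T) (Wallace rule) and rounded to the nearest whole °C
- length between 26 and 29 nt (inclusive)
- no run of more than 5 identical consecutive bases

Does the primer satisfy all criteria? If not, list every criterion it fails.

Base counts: A=9, T=15, G=2, C=2 (length 28).
Tm: Tm = 2·24 + 4·4 = 64°C ✓
length: length 28 ✓
homopolymer run: longest run = 4 ✓

Meets all criteria.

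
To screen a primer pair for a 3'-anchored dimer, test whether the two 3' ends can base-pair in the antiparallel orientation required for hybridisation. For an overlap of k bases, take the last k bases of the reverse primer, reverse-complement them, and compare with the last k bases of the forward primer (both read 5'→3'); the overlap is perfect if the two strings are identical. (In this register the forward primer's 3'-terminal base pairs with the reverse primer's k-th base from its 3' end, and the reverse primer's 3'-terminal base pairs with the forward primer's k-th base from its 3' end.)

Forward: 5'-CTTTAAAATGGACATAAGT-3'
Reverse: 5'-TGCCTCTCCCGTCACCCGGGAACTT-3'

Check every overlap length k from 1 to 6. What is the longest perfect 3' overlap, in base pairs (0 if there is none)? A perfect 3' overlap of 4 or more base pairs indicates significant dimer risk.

Last 6 bases (5'→3') — forward …ATAAGT, reverse …GAACTT.
Reverse complement of the reverse primer's last 6 bases: AAGTTC; its first k bases are the reverse complement of the reverse primer's last k bases, so a perfect k-base overlap needs the forward primer's last k bases to equal them.
Comparing (forward last k vs required): k=1: T vs A ✗; k=2: GT vs AA ✗; k=3: AGT vs AAG ✗; k=4: AAGT vs AAGT ✓; k=5: TAAGT vs AAGTT ✗; k=6: ATAAGT vs AAGTTC ✗.
Only k = 4 is perfect, so the longest perfect 3' overlap is 4.

Longest perfect overlap: 4 complementary base pairs; significant dimer risk (threshold 4).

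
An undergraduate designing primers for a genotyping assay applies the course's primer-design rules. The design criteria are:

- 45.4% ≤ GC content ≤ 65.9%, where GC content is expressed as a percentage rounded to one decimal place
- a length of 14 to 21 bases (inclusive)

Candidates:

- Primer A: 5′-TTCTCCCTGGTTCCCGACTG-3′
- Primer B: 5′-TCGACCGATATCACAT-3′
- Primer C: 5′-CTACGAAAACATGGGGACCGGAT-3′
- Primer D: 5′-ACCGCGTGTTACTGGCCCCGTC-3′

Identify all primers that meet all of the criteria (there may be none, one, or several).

Primer A (20 nt, A=1 T=7 G=4 C=8): GC 12/20 = 60.0% ✓; length 20 ✓ — passes.
Primer B (16 nt, A=5 T=4 G=2 C=5): GC 7/16 = 43.8%, outside 45.4–65.9% ✗; length 16 ✓ — fails.
Primer C (23 nt, A=8 T=3 G=7 C=5): GC 12/23 = 52.2% ✓; length 23, outside 14–21 ✗ — fails.
Primer D (22 nt, A=2 T=5 G=6 C=9): GC 15/22 = 68.2%, outside 45.4–65.9% ✗; length 22, outside 14–21 ✗ — fails.

Primer A only.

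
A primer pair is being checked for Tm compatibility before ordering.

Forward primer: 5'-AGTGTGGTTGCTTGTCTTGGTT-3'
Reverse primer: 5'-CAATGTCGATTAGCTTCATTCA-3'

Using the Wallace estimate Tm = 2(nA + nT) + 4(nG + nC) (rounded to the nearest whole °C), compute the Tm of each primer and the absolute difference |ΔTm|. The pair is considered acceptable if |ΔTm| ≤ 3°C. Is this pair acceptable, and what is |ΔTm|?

Forward: A=1 T=11 G=8 C=2 → Tm = 2·12 + 4·10 = 64°C.
Reverse: A=6 T=8 G=3 C=5 → Tm = 2·14 + 4·8 = 60°C.
|ΔTm| = |64 − 60| = 4°C, > 3°C.

|ΔTm| = 4°C; the pair is not acceptable.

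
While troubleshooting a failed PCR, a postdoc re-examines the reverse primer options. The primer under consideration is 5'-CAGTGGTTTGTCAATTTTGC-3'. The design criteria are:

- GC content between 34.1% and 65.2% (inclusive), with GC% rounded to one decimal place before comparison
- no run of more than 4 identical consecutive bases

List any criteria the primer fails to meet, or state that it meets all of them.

Base counts: A=3, T=9, G=5, C=3 (length 20).
GC content: GC 8/20 = 40.0% ✓
homopolymer run: longest run = 4 ✓

Meets all criteria.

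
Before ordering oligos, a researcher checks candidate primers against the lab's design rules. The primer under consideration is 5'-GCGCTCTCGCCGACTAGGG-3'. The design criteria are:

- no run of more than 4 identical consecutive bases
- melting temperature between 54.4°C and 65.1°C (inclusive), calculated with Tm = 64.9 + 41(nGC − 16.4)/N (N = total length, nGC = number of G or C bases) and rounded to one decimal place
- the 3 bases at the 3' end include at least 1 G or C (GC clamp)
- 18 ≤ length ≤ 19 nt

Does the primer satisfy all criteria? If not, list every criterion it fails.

Base counts: A=2, T=3, G=7, C=7 (length 19).
homopolymer run: longest run = 3 ✓
Tm: Tm = 64.9 + 41·(14 − 16.4)/19 = 59.7°C ✓
GC clamp: 3' end GGG has 3 G/C ✓
length: length 19 ✓

Meets all criteria.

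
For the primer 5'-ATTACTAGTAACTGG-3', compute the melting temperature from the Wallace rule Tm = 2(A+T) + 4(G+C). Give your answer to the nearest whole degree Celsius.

40°C

Base counts: A=5, T=5, G=3, C=2 (length 15).
Tm = 2·(5+5) + 4·(3+2) = 2·10 + 4·5 = 20 + 20 = 40°C.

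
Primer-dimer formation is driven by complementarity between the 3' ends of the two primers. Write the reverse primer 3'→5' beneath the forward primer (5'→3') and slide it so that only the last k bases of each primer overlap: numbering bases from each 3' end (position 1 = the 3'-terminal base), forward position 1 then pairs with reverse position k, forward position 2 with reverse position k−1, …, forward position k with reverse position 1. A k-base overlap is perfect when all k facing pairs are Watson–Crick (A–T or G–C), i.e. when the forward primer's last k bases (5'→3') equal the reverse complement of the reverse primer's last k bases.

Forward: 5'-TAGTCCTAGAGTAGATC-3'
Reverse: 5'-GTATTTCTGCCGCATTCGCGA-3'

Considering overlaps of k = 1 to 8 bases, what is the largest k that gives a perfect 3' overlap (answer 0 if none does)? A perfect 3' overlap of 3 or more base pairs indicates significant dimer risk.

Last 8 bases (5'→3') — forward …AGTAGATC, reverse …ATTCGCGA.
Reverse complement of the reverse primer's last 8 bases: TCGCGAAT; its first k bases are the reverse complement of the reverse primer's last k bases, so a perfect k-base overlap needs the forward primer's last k bases to equal them.
Comparing (forward last k vs required): k=1: C vs T ✗; k=2: TC vs TC ✓; k=3: ATC vs TCG ✗; k=4: GATC vs TCGC ✗; k=5: AGATC vs TCGCG ✗; k=6: TAGATC vs TCGCGA ✗; k=7: GTAGATC vs TCGCGAA ✗; k=8: AGTAGATC vs TCGCGAAT ✗.
Only k = 2 is perfect, so the longest perfect 3' overlap is 2.

Longest perfect overlap: 2 complementary base pairs; below the dimer-risk threshold (threshold 3).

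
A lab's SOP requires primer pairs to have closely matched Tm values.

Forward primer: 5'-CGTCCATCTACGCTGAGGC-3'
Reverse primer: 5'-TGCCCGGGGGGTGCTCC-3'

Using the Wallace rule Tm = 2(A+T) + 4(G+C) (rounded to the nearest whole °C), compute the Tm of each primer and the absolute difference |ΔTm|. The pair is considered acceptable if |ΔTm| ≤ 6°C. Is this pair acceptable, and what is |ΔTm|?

|ΔTm| = 0°C; the pair is acceptable.

Forward: A=3 T=4 G=5 C=7 → Tm = 2·7 + 4·12 = 62°C.
Reverse: A=0 T=3 G=8 C=6 → Tm = 2·3 + 4·14 = 62°C.
|ΔTm| = |62 − 62| = 0°C, ≤ 6°C.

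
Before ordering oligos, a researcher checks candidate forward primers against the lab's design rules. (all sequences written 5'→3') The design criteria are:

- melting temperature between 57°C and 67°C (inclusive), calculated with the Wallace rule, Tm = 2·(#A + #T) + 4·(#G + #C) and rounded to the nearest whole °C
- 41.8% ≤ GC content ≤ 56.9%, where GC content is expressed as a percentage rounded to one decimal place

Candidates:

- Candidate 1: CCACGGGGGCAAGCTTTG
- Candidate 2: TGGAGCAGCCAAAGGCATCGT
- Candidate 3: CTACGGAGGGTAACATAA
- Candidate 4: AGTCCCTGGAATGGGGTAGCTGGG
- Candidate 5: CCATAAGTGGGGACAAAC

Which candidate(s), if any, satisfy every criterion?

None of the candidates satisfy all criteria.

Candidate 1 (18 nt, A=3 T=3 G=7 C=5): Tm = 2·6 + 4·12 = 60°C ✓; GC 12/18 = 66.7%, outside 41.8–56.9% ✗ — fails.
Candidate 2 (21 nt, A=6 T=3 G=7 C=5): Tm = 2·9 + 4·12 = 66°C ✓; GC 12/21 = 57.1%, outside 41.8–56.9% ✗ — fails.
Candidate 3 (18 nt, A=7 T=3 G=5 C=3): Tm = 2·10 + 4·8 = 52°C, outside 57–67°C ✗; GC 8/18 = 44.4% ✓ — fails.
Candidate 4 (24 nt, A=4 T=5 G=11 C=4): Tm = 2·9 + 4·15 = 78°C, outside 57–67°C ✗; GC 15/24 = 62.5%, outside 41.8–56.9% ✗ — fails.
Candidate 5 (18 nt, A=7 T=2 G=5 C=4): Tm = 2·9 + 4·9 = 54°C, outside 57–67°C ✗; GC 9/18 = 50.0% ✓ — fails.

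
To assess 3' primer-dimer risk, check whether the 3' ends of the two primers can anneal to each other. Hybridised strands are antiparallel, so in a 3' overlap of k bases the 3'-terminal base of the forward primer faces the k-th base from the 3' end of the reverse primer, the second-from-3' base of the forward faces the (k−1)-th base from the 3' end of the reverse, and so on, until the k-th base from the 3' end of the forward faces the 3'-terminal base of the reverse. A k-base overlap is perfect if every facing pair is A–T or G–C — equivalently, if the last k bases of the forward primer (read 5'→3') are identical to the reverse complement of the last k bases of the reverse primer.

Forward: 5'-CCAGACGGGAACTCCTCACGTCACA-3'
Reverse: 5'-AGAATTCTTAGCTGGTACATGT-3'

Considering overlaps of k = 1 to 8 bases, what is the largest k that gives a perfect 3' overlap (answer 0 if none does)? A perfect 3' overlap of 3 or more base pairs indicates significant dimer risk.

Longest perfect overlap: 3 complementary base pairs; significant dimer risk (threshold 3).

Last 8 bases (5'→3') — forward …ACGTCACA, reverse …GTACATGT.
Reverse complement of the reverse primer's last 8 bases: ACATGTAC; its first k bases are the reverse complement of the reverse primer's last k bases, so a perfect k-base overlap needs the forward primer's last k bases to equal them.
Comparing (forward last k vs required): k=1: A vs A ✓; k=2: CA vs AC ✗; k=3: ACA vs ACA ✓; k=4: CACA vs ACAT ✗; k=5: TCACA vs ACATG ✗; k=6: GTCACA vs ACATGT ✗; k=7: CGTCACA vs ACATGTA ✗; k=8: ACGTCACA vs ACATGTAC ✗.
Perfect overlaps at k = 1, 3; the largest is 3.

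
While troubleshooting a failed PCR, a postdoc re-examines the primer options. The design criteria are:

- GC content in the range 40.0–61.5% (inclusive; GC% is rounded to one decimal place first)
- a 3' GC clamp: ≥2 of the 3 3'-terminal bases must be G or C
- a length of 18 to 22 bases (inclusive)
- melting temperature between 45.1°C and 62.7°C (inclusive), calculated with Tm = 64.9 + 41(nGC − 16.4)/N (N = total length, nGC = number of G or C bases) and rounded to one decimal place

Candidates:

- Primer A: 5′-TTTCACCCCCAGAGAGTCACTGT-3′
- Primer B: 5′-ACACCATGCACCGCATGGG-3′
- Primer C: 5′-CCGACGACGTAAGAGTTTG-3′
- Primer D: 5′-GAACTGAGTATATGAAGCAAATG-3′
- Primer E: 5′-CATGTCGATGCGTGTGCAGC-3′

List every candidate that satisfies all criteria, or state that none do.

Primer E only.

Primer A (23 nt, A=5 T=6 G=4 C=8): GC 12/23 = 52.2% ✓; 3' end TGT has 1 G/C, need ≥2 ✗; length 23, outside 18–22 ✗; Tm = 64.9 + 41·(12 − 16.4)/23 = 57.1°C ✓ — fails.
Primer B (19 nt, A=5 T=2 G=5 C=7): GC 12/19 = 63.2%, outside 40.0–61.5% ✗; 3' end GGG has 3 G/C ✓; length 19 ✓; Tm = 64.9 + 41·(12 − 16.4)/19 = 55.4°C ✓ — fails.
Primer C (19 nt, A=5 T=4 G=6 C=4): GC 10/19 = 52.6% ✓; 3' end TTG has 1 G/C, need ≥2 ✗; length 19 ✓; Tm = 64.9 + 41·(10 − 16.4)/19 = 51.1°C ✓ — fails.
Primer D (23 nt, A=10 T=5 G=6 C=2): GC 8/23 = 34.8%, outside 40.0–61.5% ✗; 3' end ATG has 1 G/C, need ≥2 ✗; length 23, outside 18–22 ✗; Tm = 64.9 + 41·(8 − 16.4)/23 = 49.9°C ✓ — fails.
Primer E (20 nt, A=3 T=5 G=7 C=5): GC 12/20 = 60.0% ✓; 3' end AGC has 2 G/C ✓; length 20 ✓; Tm = 64.9 + 41·(12 − 16.4)/20 = 55.9°C ✓ — passes.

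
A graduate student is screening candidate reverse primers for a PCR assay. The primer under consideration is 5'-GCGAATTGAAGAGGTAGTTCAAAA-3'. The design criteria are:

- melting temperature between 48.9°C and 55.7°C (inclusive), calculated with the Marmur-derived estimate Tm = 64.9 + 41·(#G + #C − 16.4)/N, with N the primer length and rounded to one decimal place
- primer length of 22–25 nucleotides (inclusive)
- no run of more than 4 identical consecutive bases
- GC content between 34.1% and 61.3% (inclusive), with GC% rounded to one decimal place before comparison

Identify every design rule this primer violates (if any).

Meets all criteria.

Base counts: A=10, T=5, G=7, C=2 (length 24).
Tm: Tm = 64.9 + 41·(9 − 16.4)/24 = 52.3°C ✓
length: length 24 ✓
homopolymer run: longest run = 4 ✓
GC content: GC 9/24 = 37.5% ✓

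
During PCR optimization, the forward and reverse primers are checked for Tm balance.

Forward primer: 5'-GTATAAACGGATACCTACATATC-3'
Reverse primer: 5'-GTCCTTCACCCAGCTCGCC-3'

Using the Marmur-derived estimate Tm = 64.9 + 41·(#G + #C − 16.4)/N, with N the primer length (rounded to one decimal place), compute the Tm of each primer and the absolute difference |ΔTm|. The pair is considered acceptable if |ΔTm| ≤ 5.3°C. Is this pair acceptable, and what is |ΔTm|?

|ΔTm| = 7.7°C; the pair is not acceptable.

Forward: G+C = 8, N = 23 → Tm = 64.9 + 41·(8 − 16.4)/23 = 49.9°C.
Reverse: G+C = 13, N = 19 → Tm = 64.9 + 41·(13 − 16.4)/19 = 57.6°C.
|ΔTm| = |49.9 − 57.6| = 7.7°C, > 5.3°C.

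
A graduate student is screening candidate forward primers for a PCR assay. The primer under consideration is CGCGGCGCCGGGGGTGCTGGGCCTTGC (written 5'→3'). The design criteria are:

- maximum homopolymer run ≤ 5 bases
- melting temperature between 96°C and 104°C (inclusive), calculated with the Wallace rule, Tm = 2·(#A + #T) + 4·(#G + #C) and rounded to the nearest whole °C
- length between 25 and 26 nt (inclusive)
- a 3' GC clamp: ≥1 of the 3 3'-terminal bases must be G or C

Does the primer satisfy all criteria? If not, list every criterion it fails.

Fails: length.

Base counts: A=0, T=4, G=14, C=9 (length 27).
homopolymer run: longest run = 5 ✓
Tm: Tm = 2·4 + 4·23 = 100°C ✓
length: length 27, outside 25–26 ✗
GC clamp: 3' end TGC has 2 G/C ✓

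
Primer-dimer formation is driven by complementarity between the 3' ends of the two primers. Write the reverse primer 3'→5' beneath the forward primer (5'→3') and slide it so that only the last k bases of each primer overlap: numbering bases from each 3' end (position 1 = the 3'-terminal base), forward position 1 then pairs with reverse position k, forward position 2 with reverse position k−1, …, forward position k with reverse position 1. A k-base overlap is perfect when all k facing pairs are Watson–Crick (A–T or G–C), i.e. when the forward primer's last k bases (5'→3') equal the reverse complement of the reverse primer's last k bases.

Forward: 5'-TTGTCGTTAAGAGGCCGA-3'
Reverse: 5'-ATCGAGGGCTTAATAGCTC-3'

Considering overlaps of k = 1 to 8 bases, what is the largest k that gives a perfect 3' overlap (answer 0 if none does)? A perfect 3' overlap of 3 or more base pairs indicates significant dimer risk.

Longest perfect overlap: 2 complementary base pairs; below the dimer-risk threshold (threshold 3).

Last 8 bases (5'→3') — forward …GAGGCCGA, reverse …AATAGCTC.
Reverse complement of the reverse primer's last 8 bases: GAGCTATT; its first k bases are the reverse complement of the reverse primer's last k bases, so a perfect k-base overlap needs the forward primer's last k bases to equal them.
Comparing (forward last k vs required): k=1: A vs G ✗; k=2: GA vs GA ✓; k=3: CGA vs GAG ✗; k=4: CCGA vs GAGC ✗; k=5: GCCGA vs GAGCT ✗; k=6: GGCCGA vs GAGCTA ✗; k=7: AGGCCGA vs GAGCTAT ✗; k=8: GAGGCCGA vs GAGCTATT ✗.
Only k = 2 is perfect, so the longest perfect 3' overlap is 2.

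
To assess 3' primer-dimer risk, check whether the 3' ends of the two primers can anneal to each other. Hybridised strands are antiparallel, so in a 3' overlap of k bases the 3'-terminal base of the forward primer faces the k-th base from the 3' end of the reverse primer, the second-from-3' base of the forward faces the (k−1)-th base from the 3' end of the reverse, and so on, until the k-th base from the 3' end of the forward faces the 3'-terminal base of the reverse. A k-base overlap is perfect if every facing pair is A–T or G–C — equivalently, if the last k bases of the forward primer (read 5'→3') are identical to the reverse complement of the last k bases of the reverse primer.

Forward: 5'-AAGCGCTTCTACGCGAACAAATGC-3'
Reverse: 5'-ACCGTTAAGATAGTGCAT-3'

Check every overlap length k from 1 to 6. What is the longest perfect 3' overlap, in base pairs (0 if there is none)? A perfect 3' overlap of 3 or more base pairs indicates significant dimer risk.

Last 6 bases (5'→3') — forward …AAATGC, reverse …GTGCAT.
Reverse complement of the reverse primer's last 6 bases: ATGCAC; its first k bases are the reverse complement of the reverse primer's last k bases, so a perfect k-base overlap needs the forward primer's last k bases to equal them.
Comparing (forward last k vs required): k=1: C vs A ✗; k=2: GC vs AT ✗; k=3: TGC vs ATG ✗; k=4: ATGC vs ATGC ✓; k=5: AATGC vs ATGCA ✗; k=6: AAATGC vs ATGCAC ✗.
Only k = 4 is perfect, so the longest perfect 3' overlap is 4.

Longest perfect overlap: 4 complementary base pairs; significant dimer risk (threshold 3).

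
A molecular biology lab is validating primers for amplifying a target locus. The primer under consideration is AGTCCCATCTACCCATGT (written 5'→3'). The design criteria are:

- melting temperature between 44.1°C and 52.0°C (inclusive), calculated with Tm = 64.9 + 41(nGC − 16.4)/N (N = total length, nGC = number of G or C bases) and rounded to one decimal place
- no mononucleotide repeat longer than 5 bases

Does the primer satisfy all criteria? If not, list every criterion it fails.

Base counts: A=4, T=5, G=2, C=7 (length 18).
Tm: Tm = 64.9 + 41·(9 − 16.4)/18 = 48.0°C ✓
homopolymer run: longest run = 3 ✓

Meets all criteria.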